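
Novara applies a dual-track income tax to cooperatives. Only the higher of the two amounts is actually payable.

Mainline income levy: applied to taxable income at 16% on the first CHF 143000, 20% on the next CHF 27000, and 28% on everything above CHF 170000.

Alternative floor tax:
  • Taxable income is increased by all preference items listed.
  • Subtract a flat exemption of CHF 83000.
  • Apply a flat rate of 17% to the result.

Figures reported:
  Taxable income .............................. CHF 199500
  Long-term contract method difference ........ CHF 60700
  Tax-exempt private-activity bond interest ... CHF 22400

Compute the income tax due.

Mainline income levy:
  CHF 143000 × 16% = CHF 22880
  CHF 27000 × 20% = CHF 5400
  CHF 29500 × 28% = CHF 8260
  → CHF 36540

Alternative floor tax:
  Adjusted income: CHF 199500 + CHF 60700 + CHF 22400 = CHF 282600
  Less exemption CHF 83000 → base CHF 199600
  CHF 199600 × 17% = CHF 33932

CHF 36540 > CHF 33932, so the mainline income levy governs.

CHF 36540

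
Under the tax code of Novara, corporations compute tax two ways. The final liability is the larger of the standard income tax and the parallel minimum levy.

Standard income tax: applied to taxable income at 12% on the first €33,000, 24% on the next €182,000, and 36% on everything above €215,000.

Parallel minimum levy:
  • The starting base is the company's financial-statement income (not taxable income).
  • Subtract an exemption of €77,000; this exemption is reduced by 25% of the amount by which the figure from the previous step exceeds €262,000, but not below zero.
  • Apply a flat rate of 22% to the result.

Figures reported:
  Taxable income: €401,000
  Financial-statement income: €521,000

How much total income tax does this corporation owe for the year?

Standard income tax:
  €33,000 × 12% = €3,960
  €182,000 × 24% = €43,680
  €186,000 × 36% = €66,960
  → €114,600

Parallel minimum levy:
  Base (financial-statement income): €521,000
  Exemption: €77,000 − 25% × (€521,000 − €262,000) = €77,000 − €64,750 = €12,250
  Base: €521,000 − €12,250 = €508,750
  €508,750 × 22% = €111,925

€114,600 > €111,925, so the standard income tax governs.

€114,600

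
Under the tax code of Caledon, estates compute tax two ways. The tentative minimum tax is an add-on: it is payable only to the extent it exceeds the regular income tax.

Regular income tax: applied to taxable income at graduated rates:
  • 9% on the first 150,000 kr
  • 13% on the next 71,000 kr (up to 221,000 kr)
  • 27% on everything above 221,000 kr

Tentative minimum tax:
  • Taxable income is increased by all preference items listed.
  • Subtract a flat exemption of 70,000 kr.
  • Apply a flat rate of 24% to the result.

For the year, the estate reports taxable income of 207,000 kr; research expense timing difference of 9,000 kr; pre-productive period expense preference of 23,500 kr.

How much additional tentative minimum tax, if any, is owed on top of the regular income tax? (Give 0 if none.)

Regular income tax:
  150,000 kr × 9% = 13,500 kr
  57,000 kr × 13% = 7,410 kr
  → 20,910 kr

Tentative minimum tax:
  Adjusted income: 207,000 kr + 9,000 kr + 23,500 kr = 239,500 kr
  Less exemption 70,000 kr → base 169,500 kr
  169,500 kr × 24% = 40,680 kr

Excess of tentative minimum tax over regular income tax: 40,680 kr − 20,910 kr = 19,770 kr.

19,770 kr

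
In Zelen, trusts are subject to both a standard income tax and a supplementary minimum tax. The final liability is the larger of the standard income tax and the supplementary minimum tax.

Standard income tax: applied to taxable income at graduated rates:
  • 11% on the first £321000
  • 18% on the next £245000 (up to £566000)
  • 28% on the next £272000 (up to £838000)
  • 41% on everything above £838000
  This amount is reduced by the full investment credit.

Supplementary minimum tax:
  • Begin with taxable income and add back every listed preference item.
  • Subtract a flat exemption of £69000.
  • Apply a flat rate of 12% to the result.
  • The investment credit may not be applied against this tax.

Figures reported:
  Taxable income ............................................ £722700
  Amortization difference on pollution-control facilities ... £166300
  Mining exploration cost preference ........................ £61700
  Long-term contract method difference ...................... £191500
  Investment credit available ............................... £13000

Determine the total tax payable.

Supplementary minimum tax:
  Adjusted income: £722700 + £166300 + £61700 + £191500 = £1142200
  Less exemption £69000 → base £1073200
  £1073200 × 12% = £128784

Standard income tax:
  £321000 × 11% = £35310
  £245000 × 18% = £44100
  £156700 × 28% = £43876
  → £123286
  Less investment credit £13000 → £110286

£128784 > £110286, so the supplementary minimum tax is the binding amount.

£128784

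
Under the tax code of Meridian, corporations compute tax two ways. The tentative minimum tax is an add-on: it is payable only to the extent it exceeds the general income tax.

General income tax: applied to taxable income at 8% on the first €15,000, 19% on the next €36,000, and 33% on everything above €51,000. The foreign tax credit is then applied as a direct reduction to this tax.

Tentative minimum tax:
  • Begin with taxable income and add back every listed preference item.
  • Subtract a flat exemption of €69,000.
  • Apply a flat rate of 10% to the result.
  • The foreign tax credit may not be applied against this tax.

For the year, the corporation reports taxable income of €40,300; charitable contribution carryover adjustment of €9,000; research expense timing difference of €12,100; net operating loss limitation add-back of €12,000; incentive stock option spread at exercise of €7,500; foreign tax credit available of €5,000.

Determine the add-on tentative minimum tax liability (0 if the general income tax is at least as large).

€183

Tentative minimum tax:
  Adjusted income: €40,300 + €9,000 + €12,100 + €12,000 + €7,500 = €80,900
  Less exemption €69,000 → base €11,900
  €11,900 × 10% = €1,190

General income tax:
  €15,000 × 8% = €1,200
  €25,300 × 19% = €4,807
  → €6,007
  Less foreign tax credit €5,000 → €1,007

Excess of tentative minimum tax over general income tax: €1,190 − €1,007 = €183.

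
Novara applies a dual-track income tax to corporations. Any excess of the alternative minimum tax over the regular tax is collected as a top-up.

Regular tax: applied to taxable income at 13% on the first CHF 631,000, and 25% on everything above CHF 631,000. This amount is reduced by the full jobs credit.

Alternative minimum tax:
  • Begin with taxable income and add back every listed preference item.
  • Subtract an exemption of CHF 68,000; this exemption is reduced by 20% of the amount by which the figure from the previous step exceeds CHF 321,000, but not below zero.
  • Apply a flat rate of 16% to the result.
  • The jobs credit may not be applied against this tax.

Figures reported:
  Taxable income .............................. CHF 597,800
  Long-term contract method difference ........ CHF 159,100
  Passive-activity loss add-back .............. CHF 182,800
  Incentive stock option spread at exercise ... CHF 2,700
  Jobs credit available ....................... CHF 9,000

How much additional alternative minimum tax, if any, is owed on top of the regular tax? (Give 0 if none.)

CHF 82,070

Regular tax:
  CHF 597,800 × 13% = CHF 77,714
  Less jobs credit CHF 9,000 → CHF 68,714

Alternative minimum tax:
  Adjusted income: CHF 597,800 + CHF 159,100 + CHF 182,800 + CHF 2,700 = CHF 942,400
  Exemption: 20% × (CHF 942,400 − CHF 321,000) = CHF 124,280 ≥ CHF 68,000, so the exemption is fully phased out
  Base: CHF 942,400 − CHF 0 = CHF 942,400
  CHF 942,400 × 16% = CHF 150,784

Excess of alternative minimum tax over regular tax: CHF 150,784 − CHF 68,714 = CHF 82,070.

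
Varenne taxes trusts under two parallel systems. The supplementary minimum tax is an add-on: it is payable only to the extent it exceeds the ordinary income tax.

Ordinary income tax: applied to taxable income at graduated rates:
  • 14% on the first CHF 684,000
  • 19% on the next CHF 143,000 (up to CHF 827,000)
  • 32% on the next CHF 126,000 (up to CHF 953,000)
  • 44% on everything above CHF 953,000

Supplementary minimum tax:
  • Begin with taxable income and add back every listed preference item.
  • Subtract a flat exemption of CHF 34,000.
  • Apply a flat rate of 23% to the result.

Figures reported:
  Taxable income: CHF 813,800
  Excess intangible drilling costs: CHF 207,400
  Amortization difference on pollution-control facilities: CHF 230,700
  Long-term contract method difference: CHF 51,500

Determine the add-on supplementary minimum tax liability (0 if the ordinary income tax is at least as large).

CHF 171,540

Supplementary minimum tax:
  Adjusted income: CHF 813,800 + CHF 207,400 + CHF 230,700 + CHF 51,500 = CHF 1,303,400
  Less exemption CHF 34,000 → base CHF 1,269,400
  CHF 1,269,400 × 23% = CHF 291,962

Ordinary income tax:
  CHF 684,000 × 14% = CHF 95,760
  CHF 129,800 × 19% = CHF 24,662
  → CHF 120,422

Excess of supplementary minimum tax over ordinary income tax: CHF 291,962 − CHF 120,422 = CHF 171,540.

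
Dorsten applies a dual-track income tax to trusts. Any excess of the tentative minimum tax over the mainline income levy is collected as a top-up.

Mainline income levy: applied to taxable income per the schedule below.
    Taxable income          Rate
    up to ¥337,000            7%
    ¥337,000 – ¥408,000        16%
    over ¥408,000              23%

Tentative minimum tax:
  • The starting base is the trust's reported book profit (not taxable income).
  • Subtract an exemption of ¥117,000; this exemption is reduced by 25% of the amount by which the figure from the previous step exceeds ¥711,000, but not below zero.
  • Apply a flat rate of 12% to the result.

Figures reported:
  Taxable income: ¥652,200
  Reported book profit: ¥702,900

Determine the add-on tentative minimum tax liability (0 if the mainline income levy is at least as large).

¥0

Tentative minimum tax:
  Base (reported book profit): ¥702,900
  Exemption: ¥702,900 ≤ ¥711,000, so full ¥117,000 applies
  Base: ¥702,900 − ¥117,000 = ¥585,900
  ¥585,900 × 12% = ¥70,308

Mainline income levy:
  ¥337,000 × 7% = ¥23,590
  ¥71,000 × 16% = ¥11,360
  ¥244,200 × 23% = ¥56,166
  → ¥91,116

¥70,308 ≤ ¥91,116, so no add-on is due.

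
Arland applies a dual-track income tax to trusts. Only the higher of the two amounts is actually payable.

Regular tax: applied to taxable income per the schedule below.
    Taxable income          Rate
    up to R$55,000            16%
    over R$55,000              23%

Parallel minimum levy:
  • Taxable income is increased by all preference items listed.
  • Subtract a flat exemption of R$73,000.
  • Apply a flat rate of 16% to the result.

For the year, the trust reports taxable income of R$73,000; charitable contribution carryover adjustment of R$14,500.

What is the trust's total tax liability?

R$12,940

Regular tax:
  R$55,000 × 16% = R$8,800
  R$18,000 × 23% = R$4,140
  → R$12,940

Parallel minimum levy:
  Adjusted income: R$73,000 + R$14,500 = R$87,500
  Less exemption R$73,000 → base R$14,500
  R$14,500 × 16% = R$2,320

R$12,940 > R$2,320, so the regular tax governs.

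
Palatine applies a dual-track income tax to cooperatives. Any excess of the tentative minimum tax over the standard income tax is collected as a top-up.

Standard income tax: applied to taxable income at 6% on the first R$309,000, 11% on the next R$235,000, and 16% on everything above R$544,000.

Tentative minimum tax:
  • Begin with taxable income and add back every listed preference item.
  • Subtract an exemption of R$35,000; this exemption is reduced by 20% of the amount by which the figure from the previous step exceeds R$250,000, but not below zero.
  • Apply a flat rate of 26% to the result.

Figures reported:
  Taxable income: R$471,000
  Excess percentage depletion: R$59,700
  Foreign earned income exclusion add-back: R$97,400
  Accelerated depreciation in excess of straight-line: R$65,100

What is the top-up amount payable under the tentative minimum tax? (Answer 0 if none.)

Standard income tax:
  R$309,000 × 6% = R$18,540
  R$162,000 × 11% = R$17,820
  → R$36,360

Tentative minimum tax:
  Adjusted income: R$471,000 + R$59,700 + R$97,400 + R$65,100 = R$693,200
  Exemption: 20% × (R$693,200 − R$250,000) = R$88,640 ≥ R$35,000, so the exemption is fully phased out
  Base: R$693,200 − R$0 = R$693,200
  R$693,200 × 26% = R$180,232

Excess of tentative minimum tax over standard income tax: R$180,232 − R$36,360 = R$143,872.

R$143,872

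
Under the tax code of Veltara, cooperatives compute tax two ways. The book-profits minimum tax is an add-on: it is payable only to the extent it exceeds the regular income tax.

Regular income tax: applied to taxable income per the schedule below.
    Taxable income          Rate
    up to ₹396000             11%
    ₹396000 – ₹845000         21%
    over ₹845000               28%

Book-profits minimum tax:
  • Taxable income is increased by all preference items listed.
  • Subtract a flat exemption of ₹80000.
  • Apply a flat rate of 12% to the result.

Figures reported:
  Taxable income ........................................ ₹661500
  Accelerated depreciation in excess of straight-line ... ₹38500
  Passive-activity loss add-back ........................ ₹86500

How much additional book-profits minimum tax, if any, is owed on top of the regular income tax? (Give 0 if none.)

Book-profits minimum tax:
  Adjusted income: ₹661500 + ₹38500 + ₹86500 = ₹786500
  Less exemption ₹80000 → base ₹706500
  ₹706500 × 12% = ₹84780

Regular income tax:
  ₹396000 × 11% = ₹43560
  ₹265500 × 21% = ₹55755
  → ₹99315

₹84780 ≤ ₹99315, so no add-on is due.

₹0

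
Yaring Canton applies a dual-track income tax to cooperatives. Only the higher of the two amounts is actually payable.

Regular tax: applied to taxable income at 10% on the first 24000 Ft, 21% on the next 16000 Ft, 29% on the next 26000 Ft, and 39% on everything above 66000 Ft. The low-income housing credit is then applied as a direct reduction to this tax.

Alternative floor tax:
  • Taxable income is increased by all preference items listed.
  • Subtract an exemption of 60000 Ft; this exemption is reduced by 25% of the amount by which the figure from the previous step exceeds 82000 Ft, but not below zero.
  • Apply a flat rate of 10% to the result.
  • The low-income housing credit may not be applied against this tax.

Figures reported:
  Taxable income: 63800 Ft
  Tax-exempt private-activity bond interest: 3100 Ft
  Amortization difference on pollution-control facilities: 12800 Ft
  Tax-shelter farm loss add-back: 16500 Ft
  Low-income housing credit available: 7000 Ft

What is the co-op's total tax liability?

5662 Ft

Regular tax:
  24000 Ft × 10% = 2400 Ft
  16000 Ft × 21% = 3360 Ft
  23800 Ft × 29% = 6902 Ft
  → 12662 Ft
  Less low-income housing credit 7000 Ft → 5662 Ft

Alternative floor tax:
  Adjusted income: 63800 Ft + 3100 Ft + 12800 Ft + 16500 Ft = 96200 Ft
  Exemption: 60000 Ft − 25% × (96200 Ft − 82000 Ft) = 60000 Ft − 3550 Ft = 56450 Ft
  Base: 96200 Ft − 56450 Ft = 39750 Ft
  39750 Ft × 10% = 3975 Ft

5662 Ft > 3975 Ft, so the regular tax governs.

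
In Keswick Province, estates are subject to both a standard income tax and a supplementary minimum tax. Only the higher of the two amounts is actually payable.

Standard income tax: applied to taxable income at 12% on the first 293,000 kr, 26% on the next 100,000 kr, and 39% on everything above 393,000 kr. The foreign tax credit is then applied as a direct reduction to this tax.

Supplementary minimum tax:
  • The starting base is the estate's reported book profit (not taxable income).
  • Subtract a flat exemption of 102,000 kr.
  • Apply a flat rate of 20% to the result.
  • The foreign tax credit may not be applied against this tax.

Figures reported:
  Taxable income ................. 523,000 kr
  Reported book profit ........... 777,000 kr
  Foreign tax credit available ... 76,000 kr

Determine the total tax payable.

Standard income tax:
  293,000 kr × 12% = 35,160 kr
  100,000 kr × 26% = 26,000 kr
  130,000 kr × 39% = 50,700 kr
  → 111,860 kr
  Less foreign tax credit 76,000 kr → 35,860 kr

Supplementary minimum tax:
  Base (reported book profit): 777,000 kr
  Less exemption 102,000 kr → base 675,000 kr
  675,000 kr × 20% = 135,000 kr

135,000 kr > 35,860 kr, so the supplementary minimum tax is the binding amount.

135,000 kr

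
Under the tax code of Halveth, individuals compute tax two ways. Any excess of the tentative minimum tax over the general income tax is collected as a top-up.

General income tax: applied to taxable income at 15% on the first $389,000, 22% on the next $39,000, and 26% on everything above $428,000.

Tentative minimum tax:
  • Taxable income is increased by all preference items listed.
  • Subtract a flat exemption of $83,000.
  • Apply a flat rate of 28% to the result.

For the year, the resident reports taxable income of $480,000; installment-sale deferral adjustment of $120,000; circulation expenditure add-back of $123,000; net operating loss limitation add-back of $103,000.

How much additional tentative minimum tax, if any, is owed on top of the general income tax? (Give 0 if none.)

$127,590

Tentative minimum tax:
  Adjusted income: $480,000 + $120,000 + $123,000 + $103,000 = $826,000
  Less exemption $83,000 → base $743,000
  $743,000 × 28% = $208,040

General income tax:
  $389,000 × 15% = $58,350
  $39,000 × 22% = $8,580
  $52,000 × 26% = $13,520
  → $80,450

Excess of tentative minimum tax over general income tax: $208,040 − $80,450 = $127,590.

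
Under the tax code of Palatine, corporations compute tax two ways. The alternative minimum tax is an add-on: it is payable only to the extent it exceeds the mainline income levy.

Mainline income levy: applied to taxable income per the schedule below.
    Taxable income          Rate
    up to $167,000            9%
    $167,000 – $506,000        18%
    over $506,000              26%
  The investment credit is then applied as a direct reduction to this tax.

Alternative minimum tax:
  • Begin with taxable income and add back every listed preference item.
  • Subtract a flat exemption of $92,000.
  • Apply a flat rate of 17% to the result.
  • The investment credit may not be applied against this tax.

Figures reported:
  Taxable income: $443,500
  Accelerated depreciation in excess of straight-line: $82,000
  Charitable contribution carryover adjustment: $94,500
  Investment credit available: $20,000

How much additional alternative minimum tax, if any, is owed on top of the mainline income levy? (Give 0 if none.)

Alternative minimum tax:
  Adjusted income: $443,500 + $82,000 + $94,500 = $620,000
  Less exemption $92,000 → base $528,000
  $528,000 × 17% = $89,760

Mainline income levy:
  $167,000 × 9% = $15,030
  $276,500 × 18% = $49,770
  → $64,800
  Less investment credit $20,000 → $44,800

Excess of alternative minimum tax over mainline income levy: $89,760 − $44,800 = $44,960.

$44,960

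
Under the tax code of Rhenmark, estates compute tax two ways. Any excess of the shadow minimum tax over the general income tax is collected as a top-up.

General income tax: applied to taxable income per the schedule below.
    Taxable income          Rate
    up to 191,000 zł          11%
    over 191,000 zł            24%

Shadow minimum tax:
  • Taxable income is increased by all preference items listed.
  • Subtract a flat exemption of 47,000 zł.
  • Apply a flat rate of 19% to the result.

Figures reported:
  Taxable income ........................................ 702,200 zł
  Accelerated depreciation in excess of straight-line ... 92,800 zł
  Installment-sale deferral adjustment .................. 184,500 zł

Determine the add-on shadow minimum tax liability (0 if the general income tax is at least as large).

33,477 zł

Shadow minimum tax:
  Adjusted income: 702,200 zł + 92,800 zł + 184,500 zł = 979,500 zł
  Less exemption 47,000 zł → base 932,500 zł
  932,500 zł × 19% = 177,175 zł

General income tax:
  191,000 zł × 11% = 21,010 zł
  511,200 zł × 24% = 122,688 zł
  → 143,698 zł

Excess of shadow minimum tax over general income tax: 177,175 zł − 143,698 zł = 33,477 zł.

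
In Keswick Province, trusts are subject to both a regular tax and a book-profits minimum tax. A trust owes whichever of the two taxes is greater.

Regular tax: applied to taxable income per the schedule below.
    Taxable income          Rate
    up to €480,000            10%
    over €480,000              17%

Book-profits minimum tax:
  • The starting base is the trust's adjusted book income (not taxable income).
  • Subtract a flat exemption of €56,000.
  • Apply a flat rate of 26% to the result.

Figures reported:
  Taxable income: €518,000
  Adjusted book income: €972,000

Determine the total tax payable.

€238,160

Book-profits minimum tax:
  Base (adjusted book income): €972,000
  Less exemption €56,000 → base €916,000
  €916,000 × 26% = €238,160

Regular tax:
  €480,000 × 10% = €48,000
  €38,000 × 17% = €6,460
  → €54,460

€238,160 > €54,460, so the book-profits minimum tax is the binding amount.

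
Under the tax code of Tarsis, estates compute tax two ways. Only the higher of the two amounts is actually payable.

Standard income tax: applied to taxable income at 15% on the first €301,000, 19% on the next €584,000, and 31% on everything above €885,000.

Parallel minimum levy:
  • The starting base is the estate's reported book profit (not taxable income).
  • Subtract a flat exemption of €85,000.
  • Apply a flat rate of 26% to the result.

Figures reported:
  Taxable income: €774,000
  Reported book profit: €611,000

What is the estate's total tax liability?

€136,760

Parallel minimum levy:
  Base (reported book profit): €611,000
  Less exemption €85,000 → base €526,000
  €526,000 × 26% = €136,760

Standard income tax:
  €301,000 × 15% = €45,150
  €473,000 × 19% = €89,870
  → €135,020

€136,760 > €135,020, so the parallel minimum levy is the binding amount.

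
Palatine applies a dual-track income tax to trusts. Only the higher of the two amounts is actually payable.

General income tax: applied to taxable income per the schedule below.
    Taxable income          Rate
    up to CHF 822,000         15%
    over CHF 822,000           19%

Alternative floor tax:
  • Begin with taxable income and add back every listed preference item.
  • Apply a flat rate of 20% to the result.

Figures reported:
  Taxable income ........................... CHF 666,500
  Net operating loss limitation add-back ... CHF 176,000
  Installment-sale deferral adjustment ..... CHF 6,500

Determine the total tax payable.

CHF 169,800

Alternative floor tax:
  Adjusted income: CHF 666,500 + CHF 176,000 + CHF 6,500 = CHF 849,000
  CHF 849,000 × 20% = CHF 169,800

General income tax:
  CHF 666,500 × 15% = CHF 99,975

CHF 169,800 > CHF 99,975, so the alternative floor tax is the binding amount.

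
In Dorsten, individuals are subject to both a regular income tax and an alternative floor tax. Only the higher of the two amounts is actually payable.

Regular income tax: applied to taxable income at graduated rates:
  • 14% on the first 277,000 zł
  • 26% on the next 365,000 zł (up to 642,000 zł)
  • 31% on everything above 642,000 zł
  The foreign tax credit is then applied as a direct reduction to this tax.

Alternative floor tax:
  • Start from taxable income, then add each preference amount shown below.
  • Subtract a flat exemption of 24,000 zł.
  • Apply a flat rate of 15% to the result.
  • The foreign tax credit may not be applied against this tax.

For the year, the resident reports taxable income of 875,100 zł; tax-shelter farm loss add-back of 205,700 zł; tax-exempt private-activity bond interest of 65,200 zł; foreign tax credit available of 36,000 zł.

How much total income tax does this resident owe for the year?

169,941 zł

Regular income tax:
  277,000 zł × 14% = 38,780 zł
  365,000 zł × 26% = 94,900 zł
  233,100 zł × 31% = 72,261 zł
  → 205,941 zł
  Less foreign tax credit 36,000 zł → 169,941 zł

Alternative floor tax:
  Adjusted income: 875,100 zł + 205,700 zł + 65,200 zł = 1,146,000 zł
  Less exemption 24,000 zł → base 1,122,000 zł
  1,122,000 zł × 15% = 168,300 zł

169,941 zł > 168,300 zł, so the regular income tax governs.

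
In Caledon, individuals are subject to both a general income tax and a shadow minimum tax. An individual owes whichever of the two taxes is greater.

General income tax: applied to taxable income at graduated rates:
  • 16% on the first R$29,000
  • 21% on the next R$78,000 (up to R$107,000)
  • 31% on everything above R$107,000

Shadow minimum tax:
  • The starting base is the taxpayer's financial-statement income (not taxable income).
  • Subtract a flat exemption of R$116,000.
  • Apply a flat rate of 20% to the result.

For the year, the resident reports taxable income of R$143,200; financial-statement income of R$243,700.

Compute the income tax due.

R$32,242

General income tax:
  R$29,000 × 16% = R$4,640
  R$78,000 × 21% = R$16,380
  R$36,200 × 31% = R$11,222
  → R$32,242

Shadow minimum tax:
  Base (financial-statement income): R$243,700
  Less exemption R$116,000 → base R$127,700
  R$127,700 × 20% = R$25,540

R$32,242 > R$25,540, so the general income tax governs.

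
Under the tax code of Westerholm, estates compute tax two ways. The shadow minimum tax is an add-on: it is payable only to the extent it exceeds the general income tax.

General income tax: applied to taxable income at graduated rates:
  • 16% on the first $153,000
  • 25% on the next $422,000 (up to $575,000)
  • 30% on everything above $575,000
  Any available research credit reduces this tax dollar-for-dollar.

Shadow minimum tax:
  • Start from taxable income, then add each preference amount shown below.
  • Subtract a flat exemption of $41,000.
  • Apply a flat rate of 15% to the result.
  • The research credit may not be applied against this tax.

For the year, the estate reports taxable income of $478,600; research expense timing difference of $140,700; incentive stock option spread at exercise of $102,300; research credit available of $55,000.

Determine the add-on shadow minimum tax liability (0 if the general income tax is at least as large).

$51,210

Shadow minimum tax:
  Adjusted income: $478,600 + $140,700 + $102,300 = $721,600
  Less exemption $41,000 → base $680,600
  $680,600 × 15% = $102,090

General income tax:
  $153,000 × 16% = $24,480
  $325,600 × 25% = $81,400
  → $105,880
  Less research credit $55,000 → $50,880

Excess of shadow minimum tax over general income tax: $102,090 − $50,880 = $51,210.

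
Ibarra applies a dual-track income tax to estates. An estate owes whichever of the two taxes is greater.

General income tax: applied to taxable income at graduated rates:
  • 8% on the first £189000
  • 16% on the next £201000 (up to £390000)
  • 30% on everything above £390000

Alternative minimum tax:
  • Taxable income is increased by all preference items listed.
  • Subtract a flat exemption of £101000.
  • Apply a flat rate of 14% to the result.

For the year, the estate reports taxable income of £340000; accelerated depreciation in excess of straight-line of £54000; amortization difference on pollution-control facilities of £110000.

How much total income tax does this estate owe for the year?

Alternative minimum tax:
  Adjusted income: £340000 + £54000 + £110000 = £504000
  Less exemption £101000 → base £403000
  £403000 × 14% = £56420

General income tax:
  £189000 × 8% = £15120
  £151000 × 16% = £24160
  → £39280

£56420 > £39280, so the alternative minimum tax is the binding amount.

£56420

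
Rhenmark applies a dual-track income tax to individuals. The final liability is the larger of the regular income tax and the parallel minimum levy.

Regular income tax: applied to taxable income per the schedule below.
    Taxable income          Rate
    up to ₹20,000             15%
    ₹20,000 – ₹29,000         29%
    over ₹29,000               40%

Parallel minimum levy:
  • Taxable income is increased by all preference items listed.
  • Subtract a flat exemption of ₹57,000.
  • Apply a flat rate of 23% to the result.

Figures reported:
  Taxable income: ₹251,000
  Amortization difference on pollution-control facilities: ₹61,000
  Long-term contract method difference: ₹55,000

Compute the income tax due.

Parallel minimum levy:
  Adjusted income: ₹251,000 + ₹61,000 + ₹55,000 = ₹367,000
  Less exemption ₹57,000 → base ₹310,000
  ₹310,000 × 23% = ₹71,300

Regular income tax:
  ₹20,000 × 15% = ₹3,000
  ₹9,000 × 29% = ₹2,610
  ₹222,000 × 40% = ₹88,800
  → ₹94,410

₹94,410 > ₹71,300, so the regular income tax governs.

₹94,410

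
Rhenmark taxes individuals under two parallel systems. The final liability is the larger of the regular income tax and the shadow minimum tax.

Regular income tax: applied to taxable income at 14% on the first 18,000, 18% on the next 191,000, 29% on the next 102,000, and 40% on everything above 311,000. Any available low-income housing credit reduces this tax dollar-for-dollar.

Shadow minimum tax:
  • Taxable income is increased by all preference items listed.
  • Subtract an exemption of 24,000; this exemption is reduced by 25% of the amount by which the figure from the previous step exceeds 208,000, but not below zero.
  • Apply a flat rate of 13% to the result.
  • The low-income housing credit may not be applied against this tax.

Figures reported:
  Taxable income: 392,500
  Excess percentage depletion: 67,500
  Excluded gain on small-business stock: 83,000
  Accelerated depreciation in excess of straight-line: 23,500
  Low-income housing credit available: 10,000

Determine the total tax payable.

89,080

Regular income tax:
  18,000 × 14% = 2,520
  191,000 × 18% = 34,380
  102,000 × 29% = 29,580
  81,500 × 40% = 32,600
  → 99,080
  Less low-income housing credit 10,000 → 89,080

Shadow minimum tax:
  Adjusted income: 392,500 + 67,500 + 83,000 + 23,500 = 566,500
  Exemption: 25% × (566,500 − 208,000) = 89,625 ≥ 24,000, so the exemption is fully phased out
  Base: 566,500 − 0 = 566,500
  566,500 × 13% = 73,645

89,080 > 73,645, so the regular income tax governs.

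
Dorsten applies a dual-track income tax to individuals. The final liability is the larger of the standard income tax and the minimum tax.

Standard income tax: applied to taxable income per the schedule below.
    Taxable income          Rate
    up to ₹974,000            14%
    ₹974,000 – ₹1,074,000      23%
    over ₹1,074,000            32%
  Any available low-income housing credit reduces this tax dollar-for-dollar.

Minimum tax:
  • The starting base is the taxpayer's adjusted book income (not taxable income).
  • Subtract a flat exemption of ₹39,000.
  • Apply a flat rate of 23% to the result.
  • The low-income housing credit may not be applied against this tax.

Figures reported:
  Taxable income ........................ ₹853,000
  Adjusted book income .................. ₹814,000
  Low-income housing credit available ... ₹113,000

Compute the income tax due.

₹178,250

Minimum tax:
  Base (adjusted book income): ₹814,000
  Less exemption ₹39,000 → base ₹775,000
  ₹775,000 × 23% = ₹178,250

Standard income tax:
  ₹853,000 × 14% = ₹119,420
  Less low-income housing credit ₹113,000 → ₹6,420

₹178,250 > ₹6,420, so the minimum tax is the binding amount.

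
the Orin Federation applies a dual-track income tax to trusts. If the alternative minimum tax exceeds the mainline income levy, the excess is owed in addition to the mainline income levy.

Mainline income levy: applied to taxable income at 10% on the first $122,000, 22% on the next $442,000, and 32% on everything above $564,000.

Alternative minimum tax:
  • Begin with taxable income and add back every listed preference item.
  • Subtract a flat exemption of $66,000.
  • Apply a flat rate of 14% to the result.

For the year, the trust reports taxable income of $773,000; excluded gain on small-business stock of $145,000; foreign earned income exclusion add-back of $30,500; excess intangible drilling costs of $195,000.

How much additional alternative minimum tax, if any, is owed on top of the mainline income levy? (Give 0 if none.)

Mainline income levy:
  $122,000 × 10% = $12,200
  $442,000 × 22% = $97,240
  $209,000 × 32% = $66,880
  → $176,320

Alternative minimum tax:
  Adjusted income: $773,000 + $145,000 + $30,500 + $195,000 = $1,143,500
  Less exemption $66,000 → base $1,077,500
  $1,077,500 × 14% = $150,850

$150,850 ≤ $176,320, so no add-on is due.

$0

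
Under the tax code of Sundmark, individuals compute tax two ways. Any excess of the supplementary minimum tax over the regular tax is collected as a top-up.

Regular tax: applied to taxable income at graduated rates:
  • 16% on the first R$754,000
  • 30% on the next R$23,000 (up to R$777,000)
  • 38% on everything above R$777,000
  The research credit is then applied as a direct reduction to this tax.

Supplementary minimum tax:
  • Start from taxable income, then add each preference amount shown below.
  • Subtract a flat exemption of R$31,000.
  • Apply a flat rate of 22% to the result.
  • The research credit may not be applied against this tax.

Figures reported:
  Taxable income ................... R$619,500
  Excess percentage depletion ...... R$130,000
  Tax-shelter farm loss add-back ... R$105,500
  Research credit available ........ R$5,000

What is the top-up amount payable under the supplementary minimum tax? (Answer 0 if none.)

Regular tax:
  R$619,500 × 16% = R$99,120
  Less research credit R$5,000 → R$94,120

Supplementary minimum tax:
  Adjusted income: R$619,500 + R$130,000 + R$105,500 = R$855,000
  Less exemption R$31,000 → base R$824,000
  R$824,000 × 22% = R$181,280

Excess of supplementary minimum tax over regular tax: R$181,280 − R$94,120 = R$87,160.

R$87,160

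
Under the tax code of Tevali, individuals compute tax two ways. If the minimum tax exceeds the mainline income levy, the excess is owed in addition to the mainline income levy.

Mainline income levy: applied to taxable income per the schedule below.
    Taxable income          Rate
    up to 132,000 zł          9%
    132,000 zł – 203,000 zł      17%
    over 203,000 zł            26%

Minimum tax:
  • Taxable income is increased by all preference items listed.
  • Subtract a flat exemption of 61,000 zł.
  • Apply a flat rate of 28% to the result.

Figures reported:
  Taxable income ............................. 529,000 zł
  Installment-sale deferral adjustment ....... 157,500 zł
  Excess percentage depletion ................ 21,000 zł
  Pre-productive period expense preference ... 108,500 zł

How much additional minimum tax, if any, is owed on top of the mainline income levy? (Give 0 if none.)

Mainline income levy:
  132,000 zł × 9% = 11,880 zł
  71,000 zł × 17% = 12,070 zł
  326,000 zł × 26% = 84,760 zł
  → 108,710 zł

Minimum tax:
  Adjusted income: 529,000 zł + 157,500 zł + 21,000 zł + 108,500 zł = 816,000 zł
  Less exemption 61,000 zł → base 755,000 zł
  755,000 zł × 28% = 211,400 zł

Excess of minimum tax over mainline income levy: 211,400 zł − 108,710 zł = 102,690 zł.

102,690 zł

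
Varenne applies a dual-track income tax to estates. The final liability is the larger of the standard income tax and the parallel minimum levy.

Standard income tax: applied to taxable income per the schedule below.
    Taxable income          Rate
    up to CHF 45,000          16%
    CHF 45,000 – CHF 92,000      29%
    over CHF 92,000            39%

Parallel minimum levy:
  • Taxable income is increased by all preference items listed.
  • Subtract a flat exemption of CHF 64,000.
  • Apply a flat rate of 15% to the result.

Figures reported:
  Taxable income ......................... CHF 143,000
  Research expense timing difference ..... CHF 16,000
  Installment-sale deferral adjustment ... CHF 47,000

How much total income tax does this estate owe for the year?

Standard income tax:
  CHF 45,000 × 16% = CHF 7,200
  CHF 47,000 × 29% = CHF 13,630
  CHF 51,000 × 39% = CHF 19,890
  → CHF 40,720

Parallel minimum levy:
  Adjusted income: CHF 143,000 + CHF 16,000 + CHF 47,000 = CHF 206,000
  Less exemption CHF 64,000 → base CHF 142,000
  CHF 142,000 × 15% = CHF 21,300

CHF 40,720 > CHF 21,300, so the standard income tax governs.

CHF 40,720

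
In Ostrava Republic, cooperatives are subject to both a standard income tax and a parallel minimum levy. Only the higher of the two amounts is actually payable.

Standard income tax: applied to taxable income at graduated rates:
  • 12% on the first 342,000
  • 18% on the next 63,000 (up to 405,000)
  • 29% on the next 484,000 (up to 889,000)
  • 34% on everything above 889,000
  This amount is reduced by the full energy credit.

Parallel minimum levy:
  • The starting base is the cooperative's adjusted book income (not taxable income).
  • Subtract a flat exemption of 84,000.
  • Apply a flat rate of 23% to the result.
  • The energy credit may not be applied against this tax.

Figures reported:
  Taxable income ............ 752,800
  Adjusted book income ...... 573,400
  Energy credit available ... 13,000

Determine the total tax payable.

140,242

Parallel minimum levy:
  Base (adjusted book income): 573,400
  Less exemption 84,000 → base 489,400
  489,400 × 23% = 112,562

Standard income tax:
  342,000 × 12% = 41,040
  63,000 × 18% = 11,340
  347,800 × 29% = 100,862
  → 153,242
  Less energy credit 13,000 → 140,242

140,242 > 112,562, so the standard income tax governs.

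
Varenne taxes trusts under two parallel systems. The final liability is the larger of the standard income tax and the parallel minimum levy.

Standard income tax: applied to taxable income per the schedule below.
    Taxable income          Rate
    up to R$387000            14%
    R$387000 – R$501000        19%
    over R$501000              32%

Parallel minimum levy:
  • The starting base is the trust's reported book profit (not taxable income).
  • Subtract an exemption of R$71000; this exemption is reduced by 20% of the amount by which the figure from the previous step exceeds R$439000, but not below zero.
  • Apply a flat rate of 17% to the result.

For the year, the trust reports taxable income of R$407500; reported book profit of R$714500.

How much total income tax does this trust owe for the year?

Standard income tax:
  R$387000 × 14% = R$54180
  R$20500 × 19% = R$3895
  → R$58075

Parallel minimum levy:
  Base (reported book profit): R$714500
  Exemption: R$71000 − 20% × (R$714500 − R$439000) = R$71000 − R$55100 = R$15900
  Base: R$714500 − R$15900 = R$698600
  R$698600 × 17% = R$118762

R$118762 > R$58075, so the parallel minimum levy is the binding amount.

R$118762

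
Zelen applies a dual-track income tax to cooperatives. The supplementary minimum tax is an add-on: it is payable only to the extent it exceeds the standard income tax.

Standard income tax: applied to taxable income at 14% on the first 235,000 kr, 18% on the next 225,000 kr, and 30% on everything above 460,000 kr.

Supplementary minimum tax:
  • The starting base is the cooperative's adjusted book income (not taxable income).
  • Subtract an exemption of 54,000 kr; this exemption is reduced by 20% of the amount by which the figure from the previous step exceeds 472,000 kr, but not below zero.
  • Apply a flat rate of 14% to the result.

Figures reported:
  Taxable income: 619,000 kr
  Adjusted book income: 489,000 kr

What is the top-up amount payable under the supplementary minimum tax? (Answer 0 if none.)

0 kr

Standard income tax:
  235,000 kr × 14% = 32,900 kr
  225,000 kr × 18% = 40,500 kr
  159,000 kr × 30% = 47,700 kr
  → 121,100 kr

Supplementary minimum tax:
  Base (adjusted book income): 489,000 kr
  Exemption: 54,000 kr − 20% × (489,000 kr − 472,000 kr) = 54,000 kr − 3,400 kr = 50,600 kr
  Base: 489,000 kr − 50,600 kr = 438,400 kr
  438,400 kr × 14% = 61,376 kr

61,376 kr ≤ 121,100 kr, so no add-on is due.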